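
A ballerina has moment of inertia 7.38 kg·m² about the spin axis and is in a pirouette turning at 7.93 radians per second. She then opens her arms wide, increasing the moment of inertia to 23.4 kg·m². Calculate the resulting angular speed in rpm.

ω₂ ≈ 23.9 rpm

No external torque acts about the spin axis, so angular momentum is conserved.
ω₂ = I₁ω₁ / I₂ = (7.380)(7.93 rad/s) / (23.40) = 2.501 rad/s = 23.88 rpm.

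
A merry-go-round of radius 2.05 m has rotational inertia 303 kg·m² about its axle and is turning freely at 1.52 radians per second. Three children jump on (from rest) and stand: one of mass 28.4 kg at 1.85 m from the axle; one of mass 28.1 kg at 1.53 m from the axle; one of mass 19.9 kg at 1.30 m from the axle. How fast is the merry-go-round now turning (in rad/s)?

The added mass arrives with no angular momentum about the axle, and any external torque about the axle is negligible, so the system's angular momentum is conserved.
Added inertia Σmr² = (28.4)(1.85)² + (28.1)(1.53)² + (19.9)(1.30)² = 196.6 kg·m²; I_f = 303.0 + 196.6 = 499.6 kg·m².
ω_f = I_p ω_i / I_f = (303.0)(1.52) / 499.6 = 0.9218 rad/s.

ω_f ≈ 0.922 rad/s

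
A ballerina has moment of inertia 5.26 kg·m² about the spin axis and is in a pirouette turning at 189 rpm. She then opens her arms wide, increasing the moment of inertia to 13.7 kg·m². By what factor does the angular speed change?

ω₂/ω₁ ≈ 0.384

No external torque acts about the spin axis, so angular momentum is conserved.
ω₂/ω₁ = I₁/I₂ = 5.260 / 13.70 = 0.3839.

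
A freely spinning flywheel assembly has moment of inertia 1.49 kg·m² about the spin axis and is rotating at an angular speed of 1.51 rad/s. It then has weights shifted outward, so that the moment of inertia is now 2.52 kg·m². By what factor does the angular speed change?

ω₂/ω₁ ≈ 0.591

No external torque acts about the spin axis, so angular momentum is conserved.
ω₂/ω₁ = I₁/I₂ = 1.490 / 2.520 = 0.5913.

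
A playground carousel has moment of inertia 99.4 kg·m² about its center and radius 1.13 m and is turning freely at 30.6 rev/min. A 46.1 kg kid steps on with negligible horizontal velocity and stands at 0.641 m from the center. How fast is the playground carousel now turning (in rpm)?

ω_f ≈ 25.7 rpm

The added mass arrives with no angular momentum about the center, and any external torque about the center is negligible, so the system's angular momentum is conserved.
Added inertia Σmr² = (46.1)(0.641)² = 18.94 kg·m²; I_f = 99.40 + 18.94 = 118.3 kg·m².
ω_f = I_p ω_i / I_f = (99.40)(30.6) / 118.3 = 25.70 rpm.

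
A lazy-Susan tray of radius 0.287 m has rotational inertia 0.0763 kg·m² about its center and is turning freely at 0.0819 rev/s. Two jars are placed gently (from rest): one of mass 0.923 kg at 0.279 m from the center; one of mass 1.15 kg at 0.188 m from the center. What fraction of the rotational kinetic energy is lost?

fraction ≈ 0.596

The added mass arrives with no angular momentum about the center, and any external torque about the center is negligible, so the system's angular momentum is conserved.
Added inertia Σmr² = (0.923)(0.279)² + (1.15)(0.188)² = 0.1125 kg·m²; I_f = 0.07630 + 0.1125 = 0.1888 kg·m².
ω_f = I_p ω_i / I_f = (0.07630)(0.0819) / 0.1888 = 0.03310 rev/s.
KE_i = ½(0.07630)(0.5146 rad/s)² = 0.01010 J; KE_f = ½(0.1888)(0.2080)² = 0.004083 J.
Fraction lost = 0.5959.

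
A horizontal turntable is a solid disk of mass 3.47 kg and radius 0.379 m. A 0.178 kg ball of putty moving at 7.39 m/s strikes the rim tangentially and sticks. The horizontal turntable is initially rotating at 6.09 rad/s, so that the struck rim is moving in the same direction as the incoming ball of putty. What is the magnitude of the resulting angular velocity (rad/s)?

|ω_f| ≈ 7.34 rad/s

The axle reaction passes through the axle and exerts no torque about it; angular momentum about the axle is conserved through the impact.
I_p = ½(3.47)(0.379)² = 0.2492 kg·m². Taking the sense of the ball of putty's angular momentum as positive, L_{ball} = m v R = (0.178)(7.39)(0.379) = 0.4985 kg·m²/s.
L_i = +I_p ω_p + m v R = +(0.2492)(6.09) + 0.4985 = 2.016 kg·m²/s.
After sticking, I_f = I_p + m R² = 0.2492 + (0.178)(0.379)² = 0.2748 kg·m².
ω_f = L_i / I_f = 2.016 / 0.2748 = 7.338 rad/s.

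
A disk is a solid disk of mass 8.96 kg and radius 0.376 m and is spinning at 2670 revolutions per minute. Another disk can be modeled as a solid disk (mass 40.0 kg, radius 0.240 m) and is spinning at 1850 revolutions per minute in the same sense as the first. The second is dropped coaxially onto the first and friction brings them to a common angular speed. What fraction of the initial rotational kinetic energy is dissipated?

The coupling torques are internal; angular momentum about the shared axis is conserved.
Moments of inertia: I_A = ½(8.96)(0.376)² = 0.6334 kg·m²; I_B = ½(40.0)(0.240)² = 1.152 kg·m².
Taking A's sense as positive: L = (0.6334)(2670) + (1.152)(1850) = 3822 kg·m²·rpm.
Combined I = 0.6334 + 1.152 = 1.785 kg·m².
ω_f = L / I = 3822 / 1.785 = 2141 rpm.
KE_i = ½ΣIω² = 46380 J; KE_f = ½(1.785)(224.2)² = 44870 J.
Fraction dissipated = (KE_i − KE_f)/KE_i = 0.03249.

fraction ≈ 0.0325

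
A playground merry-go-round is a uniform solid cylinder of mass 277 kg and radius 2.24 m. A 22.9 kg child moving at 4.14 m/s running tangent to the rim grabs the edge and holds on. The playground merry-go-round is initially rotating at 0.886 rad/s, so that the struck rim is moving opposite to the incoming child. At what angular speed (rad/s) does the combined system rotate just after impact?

|ω_f| ≈ 0.498 rad/s

About the axle the impulsive forces during the collision are internal, so angular momentum about that axis is conserved.
I_p = ½(277)(2.24)² = 694.9 kg·m². Taking the sense of the child's angular momentum as positive, L_{child} = m v R = (22.9)(4.14)(2.24) = 212.4 kg·m²/s.
L_i = −I_p ω_p + m v R = −(694.9)(0.886) + 212.4 = -403.3 kg·m²/s.
After sticking, I_f = I_p + m R² = 694.9 + (22.9)(2.24)² = 809.8 kg·m².
ω_f = L_i / I_f = -403.3 / 809.8 = -0.4981 rad/s.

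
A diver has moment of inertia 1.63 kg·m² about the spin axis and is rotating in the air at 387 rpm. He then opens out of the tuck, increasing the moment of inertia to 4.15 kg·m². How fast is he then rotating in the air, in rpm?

ω₂ ≈ 152 rpm

With no external torque about the axis, L is conserved: I₁ω₁ = I₂ω₂.
ω₂ = I₁ω₁ / I₂ = (1.630)(387 rpm) / (4.150) = 152.0 rpm.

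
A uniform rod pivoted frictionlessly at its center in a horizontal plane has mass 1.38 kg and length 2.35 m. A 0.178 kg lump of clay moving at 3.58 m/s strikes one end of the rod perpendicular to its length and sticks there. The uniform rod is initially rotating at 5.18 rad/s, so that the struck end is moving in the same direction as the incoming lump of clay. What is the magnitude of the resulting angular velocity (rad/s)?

About the pivot the impulsive forces during the collision are internal, so angular momentum about that axis is conserved.
I_p = (1/12)(1.38)(2.35)² = 0.6351 kg·m². Taking the sense of the lump of clay's angular momentum as positive, L_{lump} = m v R = (0.178)(3.58)(2.35/2) = 0.7488 kg·m²/s.
L_i = +I_p ω_p + m v R = +(0.6351)(5.18) + 0.7488 = 4.039 kg·m²/s.
After sticking, I_f = I_p + m R² = 0.6351 + (0.178)(2.35/2)² = 0.8808 kg·m².
ω_f = L_i / I_f = 4.039 / 0.8808 = 4.585 rad/s.

|ω_f| ≈ 4.58 rad/s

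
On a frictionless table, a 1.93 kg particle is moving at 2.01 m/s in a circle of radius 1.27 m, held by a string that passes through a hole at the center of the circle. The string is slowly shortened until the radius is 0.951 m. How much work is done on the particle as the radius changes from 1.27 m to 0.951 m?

Central (radial) force ⇒ zero torque about the center ⇒ m v r is constant.
v₂ = v₁ r₁ / r₂ = (2.01)(1.27) / (0.951) = 2.684 m/s.
W = ΔKE = ½m(v₂² − v₁²) = 3.054 J.

W ≈ 3.05 J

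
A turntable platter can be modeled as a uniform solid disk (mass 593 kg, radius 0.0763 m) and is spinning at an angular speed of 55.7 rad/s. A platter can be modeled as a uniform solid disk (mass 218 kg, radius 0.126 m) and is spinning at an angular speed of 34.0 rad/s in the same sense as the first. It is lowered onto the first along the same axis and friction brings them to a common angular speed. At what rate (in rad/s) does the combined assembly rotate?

No external torque acts about the common axis, so total angular momentum is conserved.
Moments of inertia: I_A = ½(593)(0.0763)² = 1.726 kg·m²; I_B = ½(218)(0.126)² = 1.730 kg·m².
Taking A's sense as positive: L = (1.726)(55.7) + (1.730)(34.0) = 155.0 kg·m²·rad/s.
Combined I = 1.726 + 1.730 = 3.457 kg·m².
ω_f = L / I = 155.0 / 3.457 = 44.84 rad/s.

|ω_f| ≈ 44.8 rad/s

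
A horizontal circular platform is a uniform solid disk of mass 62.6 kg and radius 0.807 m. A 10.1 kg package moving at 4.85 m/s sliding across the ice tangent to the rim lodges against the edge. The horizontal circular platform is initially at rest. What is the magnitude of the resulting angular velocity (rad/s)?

About the central axle the impulsive forces during the collision are internal, so angular momentum about that axis is conserved.
I_p = ½(62.6)(0.807)² = 20.38 kg·m². Taking the sense of the package's angular momentum as positive, L_{package} = m v R = (10.1)(4.85)(0.807) = 39.53 kg·m²/s.
L_i = 0 + 39.53 = 39.53 kg·m²/s.
After sticking, I_f = I_p + m R² = 20.38 + (10.1)(0.807)² = 26.96 kg·m².
ω_f = L_i / I_f = 39.53 / 26.96 = 1.466 rad/s.

|ω_f| ≈ 1.47 rad/s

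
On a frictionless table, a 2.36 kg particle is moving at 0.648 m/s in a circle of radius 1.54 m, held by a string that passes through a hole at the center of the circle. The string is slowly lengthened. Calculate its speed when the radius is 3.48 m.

v₂ ≈ 0.287 m/s

The only horizontal force on the mass is along the cord (radial), so it exerts no torque about the hole and angular momentum m v r is conserved.
v₂ = v₁ r₁ / r₂ = (0.648)(1.54) / (3.48) = 0.2868 m/s.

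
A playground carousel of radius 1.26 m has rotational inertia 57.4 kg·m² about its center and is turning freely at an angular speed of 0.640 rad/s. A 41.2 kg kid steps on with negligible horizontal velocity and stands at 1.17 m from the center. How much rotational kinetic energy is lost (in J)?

No external torque acts about the center; L_before = L_after.
Added inertia Σmr² = (41.2)(1.17)² = 56.40 kg·m²; I_f = 57.40 + 56.40 = 113.8 kg·m².
ω_f = I_p ω_i / I_f = (57.40)(0.640) / 113.8 = 0.3228 rad/s.
KE_i = ½(57.40)(0.6400 rad/s)² = 11.76 J; KE_f = ½(113.8)(0.3228)² = 5.929 J.

energy lost ≈ 5.83 J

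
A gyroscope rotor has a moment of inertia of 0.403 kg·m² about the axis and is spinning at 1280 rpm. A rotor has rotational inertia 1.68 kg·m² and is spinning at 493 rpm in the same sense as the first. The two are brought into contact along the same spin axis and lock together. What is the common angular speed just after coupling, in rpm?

|ω_f| ≈ 645 rpm

The coupling torques are internal; angular momentum about the shared axis is conserved.
Taking A's sense as positive: L = (0.4030)(1280) + (1.680)(493) = 1344 kg·m²·rpm.
Combined I = 0.4030 + 1.680 = 2.083 kg·m².
ω_f = L / I = 1344 / 2.083 = 645.3 rpm.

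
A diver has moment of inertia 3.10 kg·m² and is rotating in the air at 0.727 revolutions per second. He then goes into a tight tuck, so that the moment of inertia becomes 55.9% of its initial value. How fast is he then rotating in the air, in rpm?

No external torque acts about the spin axis, so angular momentum is conserved.
I₂ = 0.559 × 3.10 = 1.733 kg·m².
ω₂ = I₁ω₁ / I₂ = (3.100)(0.727 rev/s) / (1.733) = 1.301 rev/s = 78.03 rpm.

ω₂ ≈ 78.0 rpm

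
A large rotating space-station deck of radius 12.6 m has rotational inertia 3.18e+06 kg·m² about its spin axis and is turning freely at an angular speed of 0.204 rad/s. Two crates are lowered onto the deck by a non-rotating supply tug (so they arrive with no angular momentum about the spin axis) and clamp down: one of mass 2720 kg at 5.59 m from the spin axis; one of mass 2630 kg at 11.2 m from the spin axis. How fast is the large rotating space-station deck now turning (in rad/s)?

The added mass arrives with no angular momentum about the spin axis, and any external torque about the spin axis is negligible, so the system's angular momentum is conserved.
Added inertia Σmr² = (2720)(5.59)² + (2630)(11.2)² = 4.149e+05 kg·m²; I_f = 3.180e+06 + 4.149e+05 = 3.595e+06 kg·m².
ω_f = I_p ω_i / I_f = (3.180e+06)(0.204) / 3.595e+06 = 0.1805 rad/s.

ω_f ≈ 0.180 rad/s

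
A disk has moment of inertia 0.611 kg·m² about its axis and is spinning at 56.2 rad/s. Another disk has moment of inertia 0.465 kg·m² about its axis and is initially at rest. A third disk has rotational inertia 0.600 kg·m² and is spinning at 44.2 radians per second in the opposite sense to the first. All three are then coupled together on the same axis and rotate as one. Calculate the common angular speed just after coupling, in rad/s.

|ω_f| ≈ 4.66 rad/s

The coupling torques are internal; angular momentum about the shared axis is conserved.
Taking A's sense as positive: L = (0.6110)(56.2) − (0.6000)(44.2) = 7.818 kg·m²·rad/s.
Combined I = 0.6110 + 0.4650 + 0.6000 = 1.676 kg·m².
ω_f = L / I = 7.818 / 1.676 = 4.665 rad/s.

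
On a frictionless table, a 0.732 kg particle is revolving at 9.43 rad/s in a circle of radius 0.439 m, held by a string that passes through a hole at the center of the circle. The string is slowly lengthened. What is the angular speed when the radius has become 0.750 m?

ω₂ ≈ 3.23 rad/s

No torque about the axis ⇒ m r₁² ω₁ = m r₂² ω₂.
ω₂ = ω₁ (r₁/r₂)² = (9.43)(0.439/0.750)² = 3.231 rad/s.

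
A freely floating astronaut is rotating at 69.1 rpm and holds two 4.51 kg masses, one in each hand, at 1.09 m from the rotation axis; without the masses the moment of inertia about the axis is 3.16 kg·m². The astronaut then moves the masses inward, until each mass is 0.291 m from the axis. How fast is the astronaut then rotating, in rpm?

Angular momentum about the spin axis is conserved since the torque about it is zero.
I₁ = 3.16 + 2(4.51)(1.09)² = 13.88 kg·m²; I₂ = 3.16 + 2(4.51)(0.291)² = 3.924 kg·m².
ω₂ = I₁ω₁ / I₂ = (13.88)(69.1 rpm) / (3.924) = 244.4 rpm.

ω₂ ≈ 244 rpm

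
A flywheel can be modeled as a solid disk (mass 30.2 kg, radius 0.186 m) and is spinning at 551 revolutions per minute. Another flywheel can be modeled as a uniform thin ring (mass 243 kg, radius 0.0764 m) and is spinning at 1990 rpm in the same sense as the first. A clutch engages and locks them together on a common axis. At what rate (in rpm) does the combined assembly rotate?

|ω_f| ≈ 1600 rpm

The coupling torques are internal; angular momentum about the shared axis is conserved.
Moments of inertia: I_A = ½(30.2)(0.186)² = 0.5224 kg·m²; I_B = (243)(0.0764)² = 1.418 kg·m².
Taking A's sense as positive: L = (0.5224)(551) + (1.418)(1990) = 3110 kg·m²·rpm.
Combined I = 0.5224 + 1.418 = 1.941 kg·m².
ω_f = L / I = 3110 / 1.941 = 1603 rpm.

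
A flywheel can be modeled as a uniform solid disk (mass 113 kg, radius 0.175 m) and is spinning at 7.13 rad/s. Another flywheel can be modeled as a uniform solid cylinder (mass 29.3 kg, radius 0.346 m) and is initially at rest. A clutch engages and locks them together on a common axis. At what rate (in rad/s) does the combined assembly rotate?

The coupling torques are internal; angular momentum about the shared axis is conserved.
Moments of inertia: I_A = ½(113)(0.175)² = 1.730 kg·m²; I_B = ½(29.3)(0.346)² = 1.754 kg·m².
Taking A's sense as positive: L = (1.730)(7.13) = 12.34 kg·m²·rad/s.
Combined I = 1.730 + 1.754 = 3.484 kg·m².
ω_f = L / I = 12.34 / 3.484 = 3.541 rad/s.

|ω_f| ≈ 3.54 rad/s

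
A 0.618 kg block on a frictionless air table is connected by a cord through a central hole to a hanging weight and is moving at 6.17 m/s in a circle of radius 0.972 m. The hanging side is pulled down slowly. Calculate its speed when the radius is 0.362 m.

v₂ ≈ 16.6 m/s

Central (radial) force ⇒ zero torque about the center ⇒ m v r is constant.
v₂ = v₁ r₁ / r₂ = (6.17)(0.972) / (0.362) = 16.57 m/s.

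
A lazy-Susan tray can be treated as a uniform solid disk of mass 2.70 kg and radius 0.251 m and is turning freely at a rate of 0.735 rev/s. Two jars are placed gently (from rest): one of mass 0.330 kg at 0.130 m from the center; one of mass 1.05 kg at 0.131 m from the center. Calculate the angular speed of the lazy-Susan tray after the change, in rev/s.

ω_f ≈ 0.575 rev/s

The added mass arrives with no angular momentum about the center, and any external torque about the center is negligible, so the system's angular momentum is conserved.
I_p = ½(2.70)(0.251)² = 0.08505 kg·m².
Added inertia Σmr² = (0.330)(0.130)² + (1.05)(0.131)² = 0.02360 kg·m²; I_f = 0.08505 + 0.02360 = 0.1086 kg·m².
ω_f = I_p ω_i / I_f = (0.08505)(0.735) / 0.1086 = 0.5754 rev/s.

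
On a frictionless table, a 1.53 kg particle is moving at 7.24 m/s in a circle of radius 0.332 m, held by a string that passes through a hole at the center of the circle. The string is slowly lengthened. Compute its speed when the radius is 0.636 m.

v₂ ≈ 3.78 m/s

Central (radial) force ⇒ zero torque about the center ⇒ m v r is constant.
v₂ = v₁ r₁ / r₂ = (7.24)(0.332) / (0.636) = 3.779 m/s.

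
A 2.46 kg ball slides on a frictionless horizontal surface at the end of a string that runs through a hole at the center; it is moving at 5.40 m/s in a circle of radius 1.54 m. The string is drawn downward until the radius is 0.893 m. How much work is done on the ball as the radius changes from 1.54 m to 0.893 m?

The only horizontal force on the mass is along the cord (radial), so it exerts no torque about the hole and angular momentum m v r is conserved.
v₂ = v₁ r₁ / r₂ = (5.40)(1.54) / (0.893) = 9.312 m/s.
W = ΔKE = ½m(v₂² − v₁²) = 70.80 J.

W ≈ 70.8 J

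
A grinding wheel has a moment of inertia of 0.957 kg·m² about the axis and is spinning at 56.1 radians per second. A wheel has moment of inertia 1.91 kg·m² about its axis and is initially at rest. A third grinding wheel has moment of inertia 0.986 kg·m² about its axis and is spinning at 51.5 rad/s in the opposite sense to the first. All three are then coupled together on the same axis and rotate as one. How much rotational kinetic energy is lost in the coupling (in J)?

No external torque acts about the common axis, so total angular momentum is conserved.
Taking A's sense as positive: L = (0.9570)(56.1) − (0.9860)(51.5) = 2.909 kg·m²·rad/s.
Combined I = 0.9570 + 1.910 + 0.9860 = 3.853 kg·m².
ω_f = L / I = 2.909 / 3.853 = 0.7549 rad/s.
KE_i = ½ΣIω² = 2813 J; KE_f = ½(3.853)(0.7549)² = 1.098 J.

ΔKE lost ≈ 2810 J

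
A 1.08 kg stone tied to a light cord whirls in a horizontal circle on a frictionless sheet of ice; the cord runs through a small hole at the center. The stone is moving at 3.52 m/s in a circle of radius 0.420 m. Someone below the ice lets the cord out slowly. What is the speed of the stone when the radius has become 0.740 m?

Central (radial) force ⇒ zero torque about the center ⇒ m v r is constant.
v₂ = v₁ r₁ / r₂ = (3.52)(0.420) / (0.740) = 1.998 m/s.

v₂ ≈ 2.00 m/s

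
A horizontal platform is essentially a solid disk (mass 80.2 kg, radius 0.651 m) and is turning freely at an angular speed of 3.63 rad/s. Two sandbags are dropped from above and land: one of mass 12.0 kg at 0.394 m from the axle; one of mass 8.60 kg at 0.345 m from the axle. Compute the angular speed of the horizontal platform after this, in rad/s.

ω_f ≈ 3.10 rad/s

The added mass arrives with no angular momentum about the axle, and any external torque about the axle is negligible, so the system's angular momentum is conserved.
I_p = ½(80.2)(0.651)² = 16.99 kg·m².
Added inertia Σmr² = (12.0)(0.394)² + (8.60)(0.345)² = 2.886 kg·m²; I_f = 16.99 + 2.886 = 19.88 kg·m².
ω_f = I_p ω_i / I_f = (16.99)(3.63) / 19.88 = 3.103 rad/s.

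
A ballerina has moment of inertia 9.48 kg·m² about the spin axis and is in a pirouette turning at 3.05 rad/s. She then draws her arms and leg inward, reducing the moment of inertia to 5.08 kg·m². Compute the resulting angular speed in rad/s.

ω₂ ≈ 5.69 rad/s

Angular momentum about the spin axis is conserved since the torque about it is zero.
ω₂ = I₁ω₁ / I₂ = (9.480)(3.05 rad/s) / (5.080) = 5.692 rad/s.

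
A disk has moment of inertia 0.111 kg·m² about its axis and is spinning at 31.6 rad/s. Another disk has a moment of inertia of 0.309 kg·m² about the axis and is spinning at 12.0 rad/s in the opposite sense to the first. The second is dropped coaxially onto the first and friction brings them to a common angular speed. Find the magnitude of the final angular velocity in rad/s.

No external torque acts about the common axis, so total angular momentum is conserved.
Taking A's sense as positive: L = (0.1110)(31.6) − (0.3090)(12.0) = -0.2004 kg·m²·rad/s.
Combined I = 0.1110 + 0.3090 = 0.4200 kg·m².
ω_f = L / I = -0.2004 / 0.4200 = -0.4771 rad/s.

|ω_f| ≈ 0.477 rad/s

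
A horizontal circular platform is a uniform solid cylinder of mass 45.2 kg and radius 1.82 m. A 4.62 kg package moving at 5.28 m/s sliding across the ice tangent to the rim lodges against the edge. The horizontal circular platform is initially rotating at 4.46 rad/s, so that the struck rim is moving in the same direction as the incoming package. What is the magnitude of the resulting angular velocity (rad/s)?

About the central axle the impulsive forces during the collision are internal, so angular momentum about that axis is conserved.
I_p = ½(45.2)(1.82)² = 74.86 kg·m². Taking the sense of the package's angular momentum as positive, L_{package} = m v R = (4.62)(5.28)(1.82) = 44.40 kg·m²/s.
L_i = +I_p ω_p + m v R = +(74.86)(4.46) + 44.40 = 378.3 kg·m²/s.
After sticking, I_f = I_p + m R² = 74.86 + (4.62)(1.82)² = 90.16 kg·m².
ω_f = L_i / I_f = 378.3 / 90.16 = 4.195 rad/s.

|ω_f| ≈ 4.20 rad/s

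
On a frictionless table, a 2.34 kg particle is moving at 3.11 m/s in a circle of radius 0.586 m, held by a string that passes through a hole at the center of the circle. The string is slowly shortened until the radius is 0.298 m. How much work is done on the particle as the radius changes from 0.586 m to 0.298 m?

W ≈ 32.4 J

Central (radial) force ⇒ zero torque about the center ⇒ m v r is constant.
v₂ = v₁ r₁ / r₂ = (3.11)(0.586) / (0.298) = 6.116 m/s.
W = ΔKE = ½m(v₂² − v₁²) = 32.44 J.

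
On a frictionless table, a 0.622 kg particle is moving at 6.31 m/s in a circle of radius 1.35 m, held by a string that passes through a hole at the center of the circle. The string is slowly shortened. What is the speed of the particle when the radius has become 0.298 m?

Central (radial) force ⇒ zero torque about the center ⇒ m v r is constant.
v₂ = v₁ r₁ / r₂ = (6.31)(1.35) / (0.298) = 28.59 m/s.

v₂ ≈ 28.6 m/s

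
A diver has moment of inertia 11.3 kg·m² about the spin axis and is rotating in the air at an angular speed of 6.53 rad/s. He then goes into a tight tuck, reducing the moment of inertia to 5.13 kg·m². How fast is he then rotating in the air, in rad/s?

With no external torque about the axis, L is conserved: I₁ω₁ = I₂ω₂.
ω₂ = I₁ω₁ / I₂ = (11.30)(6.53 rad/s) / (5.130) = 14.38 rad/s.

ω₂ ≈ 14.4 rad/s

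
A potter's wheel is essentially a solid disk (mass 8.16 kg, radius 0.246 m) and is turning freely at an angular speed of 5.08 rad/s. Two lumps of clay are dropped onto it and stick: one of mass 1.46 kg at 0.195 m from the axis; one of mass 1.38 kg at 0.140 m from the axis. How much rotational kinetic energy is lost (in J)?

energy lost ≈ 0.798 J

No external torque acts about the axis; L_before = L_after.
I_p = ½(8.16)(0.246)² = 0.2469 kg·m².
Added inertia Σmr² = (1.46)(0.195)² + (1.38)(0.140)² = 0.08256 kg·m²; I_f = 0.2469 + 0.08256 = 0.3295 kg·m².
ω_f = I_p ω_i / I_f = (0.2469)(5.08) / 0.3295 = 3.807 rad/s.
KE_i = ½(0.2469)(5.080 rad/s)² = 3.186 J; KE_f = ½(0.3295)(3.807)² = 2.387 J.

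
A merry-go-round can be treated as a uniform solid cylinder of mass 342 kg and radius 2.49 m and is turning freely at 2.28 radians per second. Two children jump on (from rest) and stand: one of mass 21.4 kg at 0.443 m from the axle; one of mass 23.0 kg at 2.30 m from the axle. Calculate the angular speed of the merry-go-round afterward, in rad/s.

ω_f ≈ 2.04 rad/s

The added mass arrives with no angular momentum about the axle, and any external torque about the axle is negligible, so the system's angular momentum is conserved.
I_p = ½(342)(2.49)² = 1060 kg·m².
Added inertia Σmr² = (21.4)(0.443)² + (23.0)(2.30)² = 125.9 kg·m²; I_f = 1060 + 125.9 = 1186 kg·m².
ω_f = I_p ω_i / I_f = (1060)(2.28) / 1186 = 2.038 rad/s.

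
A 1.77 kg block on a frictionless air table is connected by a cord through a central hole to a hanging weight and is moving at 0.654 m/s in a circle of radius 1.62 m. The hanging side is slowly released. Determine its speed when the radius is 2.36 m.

Central (radial) force ⇒ zero torque about the center ⇒ m v r is constant.
v₂ = v₁ r₁ / r₂ = (0.654)(1.62) / (2.36) = 0.4489 m/s.

v₂ ≈ 0.449 m/s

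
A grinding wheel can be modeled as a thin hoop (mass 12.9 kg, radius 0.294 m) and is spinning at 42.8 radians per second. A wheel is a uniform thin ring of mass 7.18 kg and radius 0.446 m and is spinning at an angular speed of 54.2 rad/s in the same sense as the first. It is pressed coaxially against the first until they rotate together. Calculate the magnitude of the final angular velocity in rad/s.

|ω_f| ≈ 49.2 rad/s

No external torque acts about the common axis, so total angular momentum is conserved.
Moments of inertia: I_A = (12.9)(0.294)² = 1.115 kg·m²; I_B = (7.18)(0.446)² = 1.428 kg·m².
Taking A's sense as positive: L = (1.115)(42.8) + (1.428)(54.2) = 125.1 kg·m²·rad/s.
Combined I = 1.115 + 1.428 = 2.543 kg·m².
ω_f = L / I = 125.1 / 2.543 = 49.20 rad/s.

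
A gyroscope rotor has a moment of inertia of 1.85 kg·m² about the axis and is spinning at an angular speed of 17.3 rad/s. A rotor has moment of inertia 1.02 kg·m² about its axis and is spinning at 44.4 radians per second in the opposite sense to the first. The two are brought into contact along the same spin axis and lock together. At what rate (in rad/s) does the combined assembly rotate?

|ω_f| ≈ 4.63 rad/s

No external torque acts about the common axis, so total angular momentum is conserved.
Taking A's sense as positive: L = (1.850)(17.3) − (1.020)(44.4) = -13.28 kg·m²·rad/s.
Combined I = 1.850 + 1.020 = 2.870 kg·m².
ω_f = L / I = -13.28 / 2.870 = -4.628 rad/s.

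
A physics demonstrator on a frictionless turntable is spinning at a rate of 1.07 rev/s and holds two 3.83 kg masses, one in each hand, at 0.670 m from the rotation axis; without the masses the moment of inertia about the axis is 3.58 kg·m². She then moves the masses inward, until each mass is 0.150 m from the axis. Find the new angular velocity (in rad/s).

ω₂ ≈ 12.6 rad/s

With no external torque about the axis, L is conserved: I₁ω₁ = I₂ω₂.
I₁ = 3.58 + 2(3.83)(0.670)² = 7.019 kg·m²; I₂ = 3.58 + 2(3.83)(0.150)² = 3.752 kg·m².
ω₂ = I₁ω₁ / I₂ = (7.019)(1.07 rev/s) / (3.752) = 2.001 rev/s = 12.58 rad/s.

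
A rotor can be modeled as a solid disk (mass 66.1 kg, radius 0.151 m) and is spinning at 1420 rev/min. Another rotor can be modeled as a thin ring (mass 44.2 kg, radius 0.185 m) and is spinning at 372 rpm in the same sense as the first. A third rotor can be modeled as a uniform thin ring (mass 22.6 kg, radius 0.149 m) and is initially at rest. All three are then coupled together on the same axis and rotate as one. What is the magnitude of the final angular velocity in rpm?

|ω_f| ≈ 590 rpm

The coupling torques are internal; angular momentum about the shared axis is conserved.
Moments of inertia: I_A = ½(66.1)(0.151)² = 0.7536 kg·m²; I_B = (44.2)(0.185)² = 1.513 kg·m²; I_C = (22.6)(0.149)² = 0.5017 kg·m².
Taking A's sense as positive: L = (0.7536)(1420) + (1.513)(372) = 1633 kg·m²·rpm.
Combined I = 0.7536 + 1.513 + 0.5017 = 2.768 kg·m².
ω_f = L / I = 1633 / 2.768 = 589.9 rpm.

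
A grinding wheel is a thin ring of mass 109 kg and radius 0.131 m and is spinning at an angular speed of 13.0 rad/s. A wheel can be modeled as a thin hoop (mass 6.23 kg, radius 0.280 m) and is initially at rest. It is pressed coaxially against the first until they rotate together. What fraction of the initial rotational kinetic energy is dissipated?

The coupling torques are internal; angular momentum about the shared axis is conserved.
Moments of inertia: I_A = (109)(0.131)² = 1.871 kg·m²; I_B = (6.23)(0.280)² = 0.4884 kg·m².
Taking A's sense as positive: L = (1.871)(13.0) = 24.32 kg·m²·rad/s.
Combined I = 1.871 + 0.4884 = 2.359 kg·m².
ω_f = L / I = 24.32 / 2.359 = 10.31 rad/s.
KE_i = ½ΣIω² = 158.1 J; KE_f = ½(2.359)(10.31)² = 125.3 J.
Fraction dissipated = (KE_i − KE_f)/KE_i = 0.2071.

fraction ≈ 0.207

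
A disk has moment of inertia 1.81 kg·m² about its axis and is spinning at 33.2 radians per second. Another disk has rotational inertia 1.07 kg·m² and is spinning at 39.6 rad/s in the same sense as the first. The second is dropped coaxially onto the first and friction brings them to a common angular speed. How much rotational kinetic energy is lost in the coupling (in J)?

ΔKE lost ≈ 13.8 J

No external torque acts about the common axis, so total angular momentum is conserved.
Taking A's sense as positive: L = (1.810)(33.2) + (1.070)(39.6) = 102.5 kg·m²·rad/s.
Combined I = 1.810 + 1.070 = 2.880 kg·m².
ω_f = L / I = 102.5 / 2.880 = 35.58 rad/s.
KE_i = ½ΣIω² = 1836 J; KE_f = ½(2.880)(35.58)² = 1823 J.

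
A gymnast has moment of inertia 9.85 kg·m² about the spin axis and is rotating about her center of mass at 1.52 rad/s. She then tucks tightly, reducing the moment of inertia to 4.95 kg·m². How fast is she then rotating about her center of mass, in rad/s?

With no external torque about the axis, L is conserved: I₁ω₁ = I₂ω₂.
ω₂ = I₁ω₁ / I₂ = (9.850)(1.52 rad/s) / (4.950) = 3.025 rad/s.

ω₂ ≈ 3.02 rad/s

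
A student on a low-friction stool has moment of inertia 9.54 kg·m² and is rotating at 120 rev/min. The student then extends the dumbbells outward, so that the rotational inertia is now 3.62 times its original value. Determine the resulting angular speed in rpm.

No external torque acts about the spin axis, so angular momentum is conserved.
I₂ = 3.62 × 9.54 = 34.53 kg·m².
ω₂ = I₁ω₁ / I₂ = (9.540)(120 rpm) / (34.53) = 33.15 rpm.

ω₂ ≈ 33.1 rpm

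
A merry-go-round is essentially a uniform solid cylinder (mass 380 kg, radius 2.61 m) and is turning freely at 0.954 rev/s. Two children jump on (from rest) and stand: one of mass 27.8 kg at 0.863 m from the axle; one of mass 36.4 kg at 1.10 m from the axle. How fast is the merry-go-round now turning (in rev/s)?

The added mass arrives with no angular momentum about the axle, and any external torque about the axle is negligible, so the system's angular momentum is conserved.
I_p = ½(380)(2.61)² = 1294 kg·m².
Added inertia Σmr² = (27.8)(0.863)² + (36.4)(1.10)² = 64.75 kg·m²; I_f = 1294 + 64.75 = 1359 kg·m².
ω_f = I_p ω_i / I_f = (1294)(0.954) / 1359 = 0.9085 rev/s.

ω_f ≈ 0.909 rev/s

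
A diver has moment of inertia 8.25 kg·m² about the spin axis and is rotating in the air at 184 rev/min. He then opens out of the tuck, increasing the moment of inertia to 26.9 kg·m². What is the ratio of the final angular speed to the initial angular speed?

ω₂/ω₁ ≈ 0.307

With no external torque about the axis, L is conserved: I₁ω₁ = I₂ω₂.
ω₂/ω₁ = I₁/I₂ = 8.250 / 26.90 = 0.3067.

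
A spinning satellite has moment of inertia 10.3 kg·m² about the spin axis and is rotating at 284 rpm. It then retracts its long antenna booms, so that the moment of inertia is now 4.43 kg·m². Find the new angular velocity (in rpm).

ω₂ ≈ 660 rpm

No external torque acts about the spin axis, so angular momentum is conserved.
ω₂ = I₁ω₁ / I₂ = (10.30)(284 rpm) / (4.430) = 660.3 rpm.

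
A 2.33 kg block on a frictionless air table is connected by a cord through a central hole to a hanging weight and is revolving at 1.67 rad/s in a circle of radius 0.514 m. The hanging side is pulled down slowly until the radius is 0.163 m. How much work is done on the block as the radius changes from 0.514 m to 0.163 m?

W ≈ 7.68 J

No torque about the axis ⇒ m r₁² ω₁ = m r₂² ω₂.
ω₂ = ω₁ (r₁/r₂)² = (1.67)(0.514/0.163)² = 16.61 rad/s.
W = ΔKE = ½m(v₂² − v₁²) = 7.677 J.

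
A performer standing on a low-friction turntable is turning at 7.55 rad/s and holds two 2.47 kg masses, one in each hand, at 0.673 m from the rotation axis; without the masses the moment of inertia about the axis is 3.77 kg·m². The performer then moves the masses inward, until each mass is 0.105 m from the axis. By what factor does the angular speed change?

ω₂/ω₁ ≈ 1.57

Angular momentum about the spin axis is conserved since the torque about it is zero.
I₁ = 3.77 + 2(2.47)(0.673)² = 6.007 kg·m²; I₂ = 3.77 + 2(2.47)(0.105)² = 3.824 kg·m².
ω₂/ω₁ = I₁/I₂ = 6.007 / 3.824 = 1.571.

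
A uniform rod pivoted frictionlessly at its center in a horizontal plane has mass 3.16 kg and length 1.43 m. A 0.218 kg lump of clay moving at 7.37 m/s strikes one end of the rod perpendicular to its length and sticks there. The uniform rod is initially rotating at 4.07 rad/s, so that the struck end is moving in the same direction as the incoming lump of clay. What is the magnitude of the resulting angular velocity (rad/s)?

The axle reaction passes through the pivot and exerts no torque about it; angular momentum about the pivot is conserved through the impact.
I_p = (1/12)(3.16)(1.43)² = 0.5385 kg·m². Taking the sense of the lump of clay's angular momentum as positive, L_{lump} = m v R = (0.218)(7.37)(1.43/2) = 1.149 kg·m²/s.
L_i = +I_p ω_p + m v R = +(0.5385)(4.07) + 1.149 = 3.340 kg·m²/s.
After sticking, I_f = I_p + m R² = 0.5385 + (0.218)(1.43/2)² = 0.6499 kg·m².
ω_f = L_i / I_f = 3.340 / 0.6499 = 5.140 rad/s.

|ω_f| ≈ 5.14 rad/s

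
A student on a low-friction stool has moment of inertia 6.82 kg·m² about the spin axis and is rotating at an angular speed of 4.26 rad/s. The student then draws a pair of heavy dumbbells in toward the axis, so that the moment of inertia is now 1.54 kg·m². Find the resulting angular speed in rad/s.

ω₂ ≈ 18.9 rad/s

Angular momentum about the spin axis is conserved since the torque about it is zero.
ω₂ = I₁ω₁ / I₂ = (6.820)(4.26 rad/s) / (1.540) = 18.87 rad/s.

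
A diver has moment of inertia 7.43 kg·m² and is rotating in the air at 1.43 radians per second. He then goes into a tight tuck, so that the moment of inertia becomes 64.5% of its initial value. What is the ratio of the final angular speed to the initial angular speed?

No external torque acts about the spin axis, so angular momentum is conserved.
I₂ = 0.645 × 7.43 = 4.792 kg·m².
ω₂/ω₁ = I₁/I₂ = 7.430 / 4.792 = 1.550.

ω₂/ω₁ ≈ 1.55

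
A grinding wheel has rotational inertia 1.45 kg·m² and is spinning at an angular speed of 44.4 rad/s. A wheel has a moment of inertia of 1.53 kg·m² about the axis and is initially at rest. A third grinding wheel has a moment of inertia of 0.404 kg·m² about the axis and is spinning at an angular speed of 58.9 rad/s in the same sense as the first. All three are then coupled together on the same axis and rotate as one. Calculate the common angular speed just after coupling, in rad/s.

No external torque acts about the common axis, so total angular momentum is conserved.
Taking A's sense as positive: L = (1.450)(44.4) + (0.4040)(58.9) = 88.18 kg·m²·rad/s.
Combined I = 1.450 + 1.530 + 0.4040 = 3.384 kg·m².
ω_f = L / I = 88.18 / 3.384 = 26.06 rad/s.

|ω_f| ≈ 26.1 rad/s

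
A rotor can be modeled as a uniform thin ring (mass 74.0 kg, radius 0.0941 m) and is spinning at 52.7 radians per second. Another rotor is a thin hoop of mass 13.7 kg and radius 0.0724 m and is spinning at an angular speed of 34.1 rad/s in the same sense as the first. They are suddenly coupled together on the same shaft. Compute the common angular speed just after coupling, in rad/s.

The coupling torques are internal; angular momentum about the shared axis is conserved.
Moments of inertia: I_A = (74.0)(0.0941)² = 0.6553 kg·m²; I_B = (13.7)(0.0724)² = 0.07181 kg·m².
Taking A's sense as positive: L = (0.6553)(52.7) + (0.07181)(34.1) = 36.98 kg·m²·rad/s.
Combined I = 0.6553 + 0.07181 = 0.7271 kg·m².
ω_f = L / I = 36.98 / 0.7271 = 50.86 rad/s.

|ω_f| ≈ 50.9 rad/s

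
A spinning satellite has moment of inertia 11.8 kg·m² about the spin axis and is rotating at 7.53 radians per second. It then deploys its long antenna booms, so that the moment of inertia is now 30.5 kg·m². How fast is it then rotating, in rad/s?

ω₂ ≈ 2.91 rad/s

No external torque acts about the spin axis, so angular momentum is conserved.
ω₂ = I₁ω₁ / I₂ = (11.80)(7.53 rad/s) / (30.50) = 2.913 rad/s.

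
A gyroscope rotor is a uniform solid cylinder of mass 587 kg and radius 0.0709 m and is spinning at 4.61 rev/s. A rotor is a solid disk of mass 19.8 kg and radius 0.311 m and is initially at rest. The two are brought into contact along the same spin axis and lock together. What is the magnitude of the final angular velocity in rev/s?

|ω_f| ≈ 2.80 rev/s

The coupling torques are internal; angular momentum about the shared axis is conserved.
Moments of inertia: I_A = ½(587)(0.0709)² = 1.475 kg·m²; I_B = ½(19.8)(0.311)² = 0.9575 kg·m².
Taking A's sense as positive: L = (1.475)(4.61) = 6.801 kg·m²·rev/s.
Combined I = 1.475 + 0.9575 = 2.433 kg·m².
ω_f = L / I = 6.801 / 2.433 = 2.796 rev/s.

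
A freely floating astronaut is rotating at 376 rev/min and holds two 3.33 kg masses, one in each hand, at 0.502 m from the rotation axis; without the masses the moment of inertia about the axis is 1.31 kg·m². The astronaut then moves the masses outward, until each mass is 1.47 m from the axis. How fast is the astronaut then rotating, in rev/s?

ω₂ ≈ 1.19 rev/s

No external torque acts about the spin axis, so angular momentum is conserved.
I₁ = 1.31 + 2(3.33)(0.502)² = 2.988 kg·m²; I₂ = 1.31 + 2(3.33)(1.47)² = 15.70 kg·m².
ω₂ = I₁ω₁ / I₂ = (2.988)(376 rpm) / (15.70) = 71.56 rpm = 1.193 rev/s.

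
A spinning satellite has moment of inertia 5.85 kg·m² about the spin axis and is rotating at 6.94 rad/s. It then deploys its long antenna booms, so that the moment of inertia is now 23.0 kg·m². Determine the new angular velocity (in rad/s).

ω₂ ≈ 1.77 rad/s

With no external torque about the axis, L is conserved: I₁ω₁ = I₂ω₂.
ω₂ = I₁ω₁ / I₂ = (5.850)(6.94 rad/s) / (23.00) = 1.765 rad/s.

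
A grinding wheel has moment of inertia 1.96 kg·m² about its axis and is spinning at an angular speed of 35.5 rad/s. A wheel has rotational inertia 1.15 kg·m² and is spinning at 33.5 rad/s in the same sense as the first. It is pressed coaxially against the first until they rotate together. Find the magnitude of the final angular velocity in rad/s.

|ω_f| ≈ 34.8 rad/s

No external torque acts about the common axis, so total angular momentum is conserved.
Taking A's sense as positive: L = (1.960)(35.5) + (1.150)(33.5) = 108.1 kg·m²·rad/s.
Combined I = 1.960 + 1.150 = 3.110 kg·m².
ω_f = L / I = 108.1 / 3.110 = 34.76 rad/s.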